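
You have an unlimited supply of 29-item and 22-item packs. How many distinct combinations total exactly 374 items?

Need nonnegative integers with 29j + 22k = 374.
gcd(29, 22) = 1, and 29·(-3) + 22·(4) = 1.
So (j₀, k₀) = (-1122, 1496); general j = -1122 + 22t, k = 1496 - 29t.
j ≥ 0 ⇒ t ≥ 51; k ≥ 0 ⇒ t ≤ 51. That's 1 value of t.

1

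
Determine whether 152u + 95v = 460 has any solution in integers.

no

gcd(152, 95) = 19  (152 = 1×95 + 57, 95 = 1×57 + 38, 57 = 1×38 + 19, 38 = 2×19).
19 does not divide 460 (remainder 4), so no integer solutions.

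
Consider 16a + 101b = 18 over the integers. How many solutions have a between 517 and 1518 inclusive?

gcd(101, 16):
  101 = 6*16 + 5
  16 = 3*5 + 1
  5 = 5*1
so gcd(101, 16) = 1.
Back-substitute for Bézout coefficients:
  1 = 16 - 3*5
  ... = 16*(19) + 101*(-3)
Scale by 18: particular solution (342, -54); reduce a mod 101: (39, -6).
General solution: a = 39 + 101t, b = -6 - 16t for integer t.
517 ≤ 39 + 101t ≤ 1518 gives t ∈ [5, 14], which is 10 values.

10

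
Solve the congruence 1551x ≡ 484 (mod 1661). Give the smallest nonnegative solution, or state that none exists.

56

gcd(1661, 1551) = 11  (1661 = 1·1551 + 110, 1551 = 14·110 + 11, 110 = 10·11).
11 divides 484, so solutions exist.
Back-substituting, 1551·(15) + 1661·(-14) = 11.
So 1551·(15) ≡ 11 (mod 1661); multiply by 44: x ≡ 660 (mod 151).
Smallest nonnegative: x = 660 mod 151 = 56.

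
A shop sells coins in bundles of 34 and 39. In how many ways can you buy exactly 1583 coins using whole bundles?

1

Need nonnegative integers with 34j + 39k = 1583.
gcd(34, 39) = 1, and 34·(-8) + 39·(7) = 1.
So (j₀, k₀) = (-12664, 11081); general j = -12664 + 39t, k = 11081 - 34t.
j ≥ 0 ⇒ t ≥ 325; k ≥ 0 ⇒ t ≤ 325. That's 1 value of t.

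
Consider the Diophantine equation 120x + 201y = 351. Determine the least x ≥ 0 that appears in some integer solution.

gcd(201, 120):
  201 = 1×120 + 81
  120 = 1×81 + 39
  81 = 2×39 + 3
  39 = 13×3
so gcd(201, 120) = 3.
3 divides 351, so solutions exist.
Back-substitute for Bézout coefficients:
  3 = 81 - 2×39
  ... = 120×(-5) + 201×(3)
Scale by 351/3 = 117: (x₀, y₀) = (-585, 351).
General solution: x = -585 + 67t, y = 351 - 40t for integer t.
x ≥ 0: smallest is -585 mod 67 = 18 (at t = 9), with y = -9.

18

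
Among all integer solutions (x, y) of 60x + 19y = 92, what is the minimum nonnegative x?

18

gcd(60, 19):
  60 = 3×19 + 3
  19 = 6×3 + 1
  3 = 3×1
so gcd(60, 19) = 1.
1 divides 92, so solutions exist.
Back-substitute for Bézout coefficients:
  1 = 19 - 6×3
  ... = 60×(-6) + 19×(19)
Scale by 92/1 = 92: (x₀, y₀) = (-552, 1748).
General solution: x = -552 + 19t, y = 1748 - 60t for integer t.
x ≥ 0: smallest is -552 mod 19 = 18 (at t = 30), with y = -52.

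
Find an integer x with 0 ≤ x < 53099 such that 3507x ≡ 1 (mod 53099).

13006

gcd(53099, 3507) = 1.
By Bézout, 3507*(13006) + 53099*(-859) = 1.
So 3507*13006 ≡ 1 (mod 53099), and 13006 mod 53099 = 13006.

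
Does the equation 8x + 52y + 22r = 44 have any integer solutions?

yes

gcd(52, 8) = 4  (52 = 6×8 + 4, 8 = 2×4).
gcd(4, 22) = 2.
2 divides 44, so integer solutions exist.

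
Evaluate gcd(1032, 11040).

24

gcd(11040, 1032):
  11040 = 10·1032 + 720
  1032 = 1·720 + 312
  720 = 2·312 + 96
  312 = 3·96 + 24
  96 = 4·24
so gcd(11040, 1032) = 24.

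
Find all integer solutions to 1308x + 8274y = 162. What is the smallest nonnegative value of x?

930

gcd(8274, 1308) = 6  (8274 = 6·1308 + 426, 1308 = 3·426 + 30, 426 = 14·30 + 6, 30 = 5·6).
6 divides 162, so solutions exist.
Back-substituting, 1308·(-272) + 8274·(43) = 6.
Scale by 162/6 = 27: (x₀, y₀) = (-7344, 1161).
General solution: x = -7344 + 1379t, y = 1161 - 218t for integer t.
x ≥ 0: smallest is -7344 mod 1379 = 930 (at t = 6), with y = -147.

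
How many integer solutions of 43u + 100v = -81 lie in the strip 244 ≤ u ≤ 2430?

gcd(100, 43) = 1.
By Bézout, 43·(7) + 100·(-3) = 1.
Particular solution: (33, -15).
General solution: u = 33 + 100t, v = -15 - 43t for integer t.
244 ≤ 33 + 100t ≤ 2430 gives t ∈ [3, 23], which is 21 values.

21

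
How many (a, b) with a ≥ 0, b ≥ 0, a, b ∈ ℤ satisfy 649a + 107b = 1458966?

gcd(649, 107):
  649 = 6×107 + 7
  107 = 15×7 + 2
  7 = 3×2 + 1
  2 = 2×1
so gcd(649, 107) = 1.
Back-substitute for Bézout coefficients:
  1 = 7 - 3×2
  ... = 649×(46) + 107×(-279)
Scale by 1458966: one solution is (67112436, -407051514). Reduce a mod 107: (3, 13617).
General: a = 3 + 107t, b = 13617 - 649t.
a ≥ 0 ⇒ t ≥ 0; b ≥ 0 ⇒ t ≤ 20. So t ∈ [0, 20]: 21 solutions.

21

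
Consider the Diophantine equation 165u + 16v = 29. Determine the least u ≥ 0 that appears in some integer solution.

gcd(165, 16) = 1  (165 = 10*16 + 5, 16 = 3*5 + 1, 5 = 5*1).
1 divides 29, so solutions exist.
Back-substituting, 165*(-3) + 16*(31) = 1.
Scale by 29/1 = 29: (u₀, v₀) = (-87, 899).
General solution: u = -87 + 16t, v = 899 - 165t for integer t.
u ≥ 0: smallest is -87 mod 16 = 9 (at t = 6), with v = -91.

9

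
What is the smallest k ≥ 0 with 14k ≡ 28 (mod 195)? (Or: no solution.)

2

gcd(195, 14) = 1  (195 = 13·14 + 13, 14 = 1·13 + 1, 13 = 13·1).
1 divides 28, so solutions exist.
Back-substituting, 14·(14) + 195·(-1) = 1.
So 14·(14) ≡ 1 (mod 195); multiply by 28: k ≡ 392 (mod 195).
Smallest nonnegative: k = 392 mod 195 = 2.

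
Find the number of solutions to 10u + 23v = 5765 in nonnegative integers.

25

gcd(23, 10) = 1  (23 = 2·10 + 3, 10 = 3·3 + 1, 3 = 3·1).
Back-substituting, 10·(7) + 23·(-3) = 1.
Scale by 5765: one solution is (40355, -17295). Reduce u mod 23: (13, 245).
General: u = 13 + 23t, v = 245 - 10t.
u ≥ 0 ⇒ t ≥ 0; v ≥ 0 ⇒ t ≤ 24. So t ∈ [0, 24]: 25 solutions.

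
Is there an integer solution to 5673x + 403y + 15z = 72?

gcd(5673, 403) = 31  (5673 = 14×403 + 31, 403 = 13×31).
gcd(31, 15) = 1.
1 divides 72, so integer solutions exist.

yes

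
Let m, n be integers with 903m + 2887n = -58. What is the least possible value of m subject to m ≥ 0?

gcd(2887, 903) = 1  (2887 = 3*903 + 178, 903 = 5*178 + 13, 178 = 13*13 + 9, 13 = 1*9 + 4, 9 = 2*4 + 1, 4 = 4*1).
1 divides -58, so solutions exist.
Back-substituting, 903*(-665) + 2887*(208) = 1.
Scale by -58/1 = -58: (m₀, n₀) = (38570, -12064).
General solution: m = 38570 + 2887t, n = -12064 - 903t for integer t.
m ≥ 0: smallest is 38570 mod 2887 = 1039 (at t = -13), with n = -325.

1039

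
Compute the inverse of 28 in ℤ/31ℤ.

gcd(31, 28) = 1.
By Bézout, 28*(10) + 31*(-9) = 1.
So 28*10 ≡ 1 (mod 31), and 10 mod 31 = 10.

10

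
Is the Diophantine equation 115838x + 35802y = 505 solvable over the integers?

gcd(115838, 35802) = 34.
34 does not divide 505 (remainder 29), so no integer solutions.

no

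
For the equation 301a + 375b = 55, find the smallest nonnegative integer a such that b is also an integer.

gcd(375, 301) = 1.
1 divides 55, so solutions exist.
By Bézout, 301*(76) + 375*(-61) = 1.
Scale by 55/1 = 55: (a₀, b₀) = (4180, -3355).
General solution: a = 4180 + 375t, b = -3355 - 301t for integer t.
a ≥ 0: smallest is 4180 mod 375 = 55 (at t = -11), with b = -44.

55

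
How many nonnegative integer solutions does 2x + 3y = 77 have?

gcd(3, 2):
  3 = 1*2 + 1
  2 = 2*1
so gcd(3, 2) = 1.
Back-substitute for Bézout coefficients:
  1 = 3 - 1*2
  ... = 2*(-1) + 3*(1)
Scale by 77: one solution is (-77, 77). Reduce x mod 3: (1, 25).
General: x = 1 + 3t, y = 25 - 2t.
x ≥ 0 ⇒ t ≥ 0; y ≥ 0 ⇒ t ≤ 12. So t ∈ [0, 12]: 13 solutions.

13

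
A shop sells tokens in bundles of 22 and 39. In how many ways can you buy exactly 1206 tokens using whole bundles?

1

Need nonnegative integers with 22j + 39k = 1206.
gcd(22, 39) = 1, and 22·(16) + 39·(-9) = 1.
So (j₀, k₀) = (19296, -10854); general j = 19296 + 39t, k = -10854 - 22t.
j ≥ 0 ⇒ t ≥ -494; k ≥ 0 ⇒ t ≤ -494. That's 1 value of t.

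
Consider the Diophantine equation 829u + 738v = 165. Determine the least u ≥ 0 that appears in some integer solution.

237

gcd(829, 738):
  829 = 1·738 + 91
  738 = 8·91 + 10
  91 = 9·10 + 1
  10 = 10·1
so gcd(829, 738) = 1.
1 divides 165, so solutions exist.
Back-substitute for Bézout coefficients:
  1 = 91 - 9·10
  ... = 829·(73) + 738·(-82)
Scale by 165/1 = 165: (u₀, v₀) = (12045, -13530).
General solution: u = 12045 + 738t, v = -13530 - 829t for integer t.
u ≥ 0: smallest is 12045 mod 738 = 237 (at t = -16), with v = -266.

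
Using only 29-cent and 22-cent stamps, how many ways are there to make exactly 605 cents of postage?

1

Need nonnegative integers with 29j + 22k = 605.
gcd(29, 22) = 1, and 29·(-3) + 22·(4) = 1.
So (j₀, k₀) = (-1815, 2420); general j = -1815 + 22t, k = 2420 - 29t.
j ≥ 0 ⇒ t ≥ 83; k ≥ 0 ⇒ t ≤ 83. That's 1 value of t.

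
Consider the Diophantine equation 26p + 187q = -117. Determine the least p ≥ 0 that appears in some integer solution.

89

gcd(187, 26) = 1.
1 divides -117, so solutions exist.
By Bézout, 26×(36) + 187×(-5) = 1.
Scale by -117/1 = -117: (p₀, q₀) = (-4212, 585).
General solution: p = -4212 + 187t, q = 585 - 26t for integer t.
p ≥ 0: smallest is -4212 mod 187 = 89 (at t = 23), with q = -13.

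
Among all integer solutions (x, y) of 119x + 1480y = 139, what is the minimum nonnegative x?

1021

gcd(1480, 119) = 1  (1480 = 12*119 + 52, 119 = 2*52 + 15, 52 = 3*15 + 7, 15 = 2*7 + 1, 7 = 7*1).
1 divides 139, so solutions exist.
Back-substituting, 119*(199) + 1480*(-16) = 1.
Scale by 139/1 = 139: (x₀, y₀) = (27661, -2224).
General solution: x = 27661 + 1480t, y = -2224 - 119t for integer t.
x ≥ 0: smallest is 27661 mod 1480 = 1021 (at t = -18), with y = -82.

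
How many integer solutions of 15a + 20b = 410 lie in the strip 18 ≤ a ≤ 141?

gcd(20, 15):
  20 = 1*15 + 5
  15 = 3*5
so gcd(20, 15) = 5.
Back-substitute for Bézout coefficients:
  5 = 20 - 1*15
  ... = 15*(-1) + 20*(1)
Scale by 82: particular solution (-82, 82); reduce a mod 4: (2, 19).
General solution: a = 2 + 4t, b = 19 - 3t for integer t.
18 ≤ 2 + 4t ≤ 141 gives t ∈ [4, 34], which is 31 values.

31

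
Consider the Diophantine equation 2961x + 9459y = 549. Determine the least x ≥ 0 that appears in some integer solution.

342

gcd(9459, 2961) = 9  (9459 = 3×2961 + 576, 2961 = 5×576 + 81, 576 = 7×81 + 9, 81 = 9×9).
9 divides 549, so solutions exist.
Back-substituting, 2961×(-115) + 9459×(36) = 9.
Scale by 549/9 = 61: (x₀, y₀) = (-7015, 2196).
General solution: x = -7015 + 1051t, y = 2196 - 329t for integer t.
x ≥ 0: smallest is -7015 mod 1051 = 342 (at t = 7), with y = -107.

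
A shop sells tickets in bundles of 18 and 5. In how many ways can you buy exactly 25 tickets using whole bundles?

1

Need nonnegative integers with 18j + 5k = 25.
gcd(18, 5) = 1, and 18·(2) + 5·(-7) = 1.
So (j₀, k₀) = (50, -175); general j = 50 + 5t, k = -175 - 18t.
j ≥ 0 ⇒ t ≥ -10; k ≥ 0 ⇒ t ≤ -10. That's 1 value of t.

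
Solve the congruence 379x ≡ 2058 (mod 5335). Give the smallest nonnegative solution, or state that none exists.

gcd(5335, 379) = 1  (5335 = 14·379 + 29, 379 = 13·29 + 2, 29 = 14·2 + 1, 2 = 2·1).
1 divides 2058, so solutions exist.
Back-substituting, 379·(-2576) + 5335·(183) = 1.
So 379·(-2576) ≡ 1 (mod 5335); multiply by 2058: x ≡ -5301408 (mod 5335).
Smallest nonnegative: x = -5301408 mod 5335 = 1582.

1582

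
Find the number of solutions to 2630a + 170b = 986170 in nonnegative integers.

gcd(2630, 170) = 10  (2630 = 15×170 + 80, 170 = 2×80 + 10, 80 = 8×10).
Back-substituting, 2630×(-2) + 170×(31) = 10.
Scale by 98617: one solution is (-197234, 3057127). Reduce a mod 17: (0, 5801).
General: a = 0 + 17t, b = 5801 - 263t.
a ≥ 0 ⇒ t ≥ 0; b ≥ 0 ⇒ t ≤ 22. So t ∈ [0, 22]: 23 solutions.

23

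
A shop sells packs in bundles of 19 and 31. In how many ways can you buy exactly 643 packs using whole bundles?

1

Need nonnegative integers with 19j + 31k = 643.
gcd(19, 31) = 1, and 19·(-13) + 31·(8) = 1.
So (j₀, k₀) = (-8359, 5144); general j = -8359 + 31t, k = 5144 - 19t.
j ≥ 0 ⇒ t ≥ 270; k ≥ 0 ⇒ t ≤ 270. That's 1 value of t.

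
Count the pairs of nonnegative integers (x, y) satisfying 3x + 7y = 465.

gcd(7, 3):
  7 = 2*3 + 1
  3 = 3*1
so gcd(7, 3) = 1.
Back-substitute for Bézout coefficients:
  1 = 7 - 2*3
  ... = 3*(-2) + 7*(1)
Scale by 465: one solution is (-930, 465). Reduce x mod 7: (1, 66).
General: x = 1 + 7t, y = 66 - 3t.
x ≥ 0 ⇒ t ≥ 0; y ≥ 0 ⇒ t ≤ 22. So t ∈ [0, 22]: 23 solutions.

23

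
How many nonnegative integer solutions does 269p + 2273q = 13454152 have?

gcd(2273, 269):
  2273 = 8·269 + 121
  269 = 2·121 + 27
  121 = 4·27 + 13
  27 = 2·13 + 1
  13 = 13·1
so gcd(2273, 269) = 1.
Back-substitute for Bézout coefficients:
  1 = 27 - 2·13
  ... = 269·(169) + 2273·(-20)
Scale by 13454152: one solution is (2273751688, -269083040). Reduce p mod 2273: (1598, 5730).
General: p = 1598 + 2273t, q = 5730 - 269t.
p ≥ 0 ⇒ t ≥ 0; q ≥ 0 ⇒ t ≤ 21. So t ∈ [0, 21]: 22 solutions.

22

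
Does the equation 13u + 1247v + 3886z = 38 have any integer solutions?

gcd(1247, 13) = 1.
gcd(1, 3886) = 1.
1 divides 38, so integer solutions exist.

yes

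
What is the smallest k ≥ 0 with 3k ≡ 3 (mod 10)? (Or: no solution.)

gcd(10, 3):
  10 = 3·3 + 1
  3 = 3·1
so gcd(10, 3) = 1.
1 divides 3, so solutions exist.
Back-substitute for Bézout coefficients:
  1 = 10 - 3·3
  ... = 3·(-3) + 10·(1)
So 3·(-3) ≡ 1 (mod 10); multiply by 3: k ≡ -9 (mod 10).
Smallest nonnegative: k = -9 mod 10 = 1.

1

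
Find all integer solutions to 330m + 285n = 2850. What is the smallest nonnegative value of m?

gcd(330, 285) = 15.
15 divides 2850, so solutions exist.
By Bézout, 330×(-6) + 285×(7) = 15.
Scale by 2850/15 = 190: (m₀, n₀) = (-1140, 1330).
General solution: m = -1140 + 19t, n = 1330 - 22t for integer t.
m ≥ 0: smallest is -1140 mod 19 = 0 (at t = 60), with n = 10.

0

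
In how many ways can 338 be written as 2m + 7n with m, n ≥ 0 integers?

gcd(7, 2) = 1  (7 = 3*2 + 1, 2 = 2*1).
Back-substituting, 2*(-3) + 7*(1) = 1.
Scale by 338: one solution is (-1014, 338). Reduce m mod 7: (1, 48).
General: m = 1 + 7t, n = 48 - 2t.
m ≥ 0 ⇒ t ≥ 0; n ≥ 0 ⇒ t ≤ 24. So t ∈ [0, 24]: 25 solutions.

25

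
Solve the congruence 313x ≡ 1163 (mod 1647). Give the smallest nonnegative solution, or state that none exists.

1556

gcd(1647, 313) = 1.
1 divides 1163, so solutions exist.
By Bézout, 313*(-221) + 1647*(42) = 1.
So 313*(-221) ≡ 1 (mod 1647); multiply by 1163: x ≡ -257023 (mod 1647).
Smallest nonnegative: x = -257023 mod 1647 = 1556.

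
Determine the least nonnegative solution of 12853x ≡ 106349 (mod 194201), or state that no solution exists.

36573

gcd(194201, 12853):
  194201 = 15×12853 + 1406
  12853 = 9×1406 + 199
  1406 = 7×199 + 13
  199 = 15×13 + 4
  13 = 3×4 + 1
  4 = 4×1
so gcd(194201, 12853) = 1.
1 divides 106349, so solutions exist.
Back-substitute for Bézout coefficients:
  1 = 13 - 3×4
  ... = 12853×(-44890) + 194201×(2971)
So 12853×(-44890) ≡ 1 (mod 194201); multiply by 106349: x ≡ -4774006610 (mod 194201).
Smallest nonnegative: x = -4774006610 mod 194201 = 36573.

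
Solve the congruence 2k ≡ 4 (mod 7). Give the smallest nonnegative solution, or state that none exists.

gcd(7, 2) = 1.
1 divides 4, so solutions exist.
By Bézout, 2×(-3) + 7×(1) = 1.
So 2×(-3) ≡ 1 (mod 7); multiply by 4: k ≡ -12 (mod 7).
Smallest nonnegative: k = -12 mod 7 = 2.

2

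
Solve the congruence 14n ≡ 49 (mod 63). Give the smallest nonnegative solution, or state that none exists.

gcd(63, 14):
  63 = 4×14 + 7
  14 = 2×7
so gcd(63, 14) = 7.
7 divides 49, so solutions exist.
Back-substitute for Bézout coefficients:
  7 = 63 - 4×14
  ... = 14×(-4) + 63×(1)
So 14×(-4) ≡ 7 (mod 63); multiply by 7: n ≡ -28 (mod 9).
Smallest nonnegative: n = -28 mod 9 = 8.

8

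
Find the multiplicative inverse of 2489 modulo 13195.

11594

gcd(13195, 2489) = 1  (13195 = 5·2489 + 750, 2489 = 3·750 + 239, 750 = 3·239 + 33, 239 = 7·33 + 8, 33 = 4·8 + 1, 8 = 8·1).
Back-substituting, 2489·(-1601) + 13195·(302) = 1.
So 2489·-1601 ≡ 1 (mod 13195), and -1601 mod 13195 = 11594.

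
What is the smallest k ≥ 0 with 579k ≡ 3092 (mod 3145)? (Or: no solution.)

3058

gcd(3145, 579):
  3145 = 5·579 + 250
  579 = 2·250 + 79
  250 = 3·79 + 13
  79 = 6·13 + 1
  13 = 13·1
so gcd(3145, 579) = 1.
1 divides 3092, so solutions exist.
Back-substitute for Bézout coefficients:
  1 = 79 - 6·13
  ... = 579·(239) + 3145·(-44)
So 579·(239) ≡ 1 (mod 3145); multiply by 3092: k ≡ 738988 (mod 3145).
Smallest nonnegative: k = 738988 mod 3145 = 3058.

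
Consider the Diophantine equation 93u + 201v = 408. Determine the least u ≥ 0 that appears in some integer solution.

gcd(201, 93):
  201 = 2*93 + 15
  93 = 6*15 + 3
  15 = 5*3
so gcd(201, 93) = 3.
3 divides 408, so solutions exist.
Back-substitute for Bézout coefficients:
  3 = 93 - 6*15
  ... = 93*(13) + 201*(-6)
Scale by 408/3 = 136: (u₀, v₀) = (1768, -816).
General solution: u = 1768 + 67t, v = -816 - 31t for integer t.
u ≥ 0: smallest is 1768 mod 67 = 26 (at t = -26), with v = -10.

26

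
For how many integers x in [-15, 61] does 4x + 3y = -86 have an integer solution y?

26

gcd(4, 3) = 1.
By Bézout, 4·(1) + 3·(-1) = 1.
Particular solution: (1, -30).
General solution: x = 1 + 3t, y = -30 - 4t for integer t.
-15 ≤ 1 + 3t ≤ 61 gives t ∈ [-5, 20], which is 26 values.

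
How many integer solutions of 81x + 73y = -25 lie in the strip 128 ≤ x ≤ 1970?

gcd(81, 73):
  81 = 1×73 + 8
  73 = 9×8 + 1
  8 = 8×1
so gcd(81, 73) = 1.
Back-substitute for Bézout coefficients:
  1 = 73 - 9×8
  ... = 81×(-9) + 73×(10)
Scale by -25: particular solution (225, -250); reduce x mod 73: (6, -7).
General solution: x = 6 + 73t, y = -7 - 81t for integer t.
128 ≤ 6 + 73t ≤ 1970 gives t ∈ [2, 26], which is 25 values.

25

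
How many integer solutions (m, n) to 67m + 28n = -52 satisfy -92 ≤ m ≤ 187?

gcd(67, 28) = 1.
By Bézout, 67*(-5) + 28*(12) = 1.
Particular solution: (8, -21).
General solution: m = 8 + 28t, n = -21 - 67t for integer t.
-92 ≤ 8 + 28t ≤ 187 gives t ∈ [-3, 6], which is 10 values.

10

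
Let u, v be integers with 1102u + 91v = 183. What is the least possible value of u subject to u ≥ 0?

82

gcd(1102, 91) = 1.
1 divides 183, so solutions exist.
By Bézout, 1102×(-9) + 91×(109) = 1.
Scale by 183/1 = 183: (u₀, v₀) = (-1647, 19947).
General solution: u = -1647 + 91t, v = 19947 - 1102t for integer t.
u ≥ 0: smallest is -1647 mod 91 = 82 (at t = 19), with v = -991.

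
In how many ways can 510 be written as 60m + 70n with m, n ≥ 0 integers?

1

gcd(70, 60) = 10  (70 = 1·60 + 10, 60 = 6·10).
Back-substituting, 60·(-1) + 70·(1) = 10.
Scale by 51: one solution is (-51, 51). Reduce m mod 7: (5, 3).
General: m = 5 + 7t, n = 3 - 6t.
m ≥ 0 ⇒ t ≥ 0; n ≥ 0 ⇒ t ≤ 0. So t ∈ [0, 0]: 1 solution.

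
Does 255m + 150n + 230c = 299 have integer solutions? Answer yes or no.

gcd(255, 150) = 15.
gcd(15, 230) = 5.
5 does not divide 299 (remainder 4), so no integer solutions.

no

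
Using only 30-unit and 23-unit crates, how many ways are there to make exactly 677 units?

Need nonnegative integers with 30j + 23k = 677.
gcd(30, 23) = 1, and 30·(10) + 23·(-13) = 1.
So (j₀, k₀) = (6770, -8801); general j = 6770 + 23t, k = -8801 - 30t.
j ≥ 0 ⇒ t ≥ -294; k ≥ 0 ⇒ t ≤ -294. That's 1 value of t.

1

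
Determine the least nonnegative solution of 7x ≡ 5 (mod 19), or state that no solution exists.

17

gcd(19, 7) = 1.
1 divides 5, so solutions exist.
By Bézout, 7*(-8) + 19*(3) = 1.
So 7*(-8) ≡ 1 (mod 19); multiply by 5: x ≡ -40 (mod 19).
Smallest nonnegative: x = -40 mod 19 = 17.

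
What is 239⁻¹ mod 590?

79

gcd(590, 239) = 1.
By Bézout, 239×(79) + 590×(-32) = 1.
So 239×79 ≡ 1 (mod 590), and 79 mod 590 = 79.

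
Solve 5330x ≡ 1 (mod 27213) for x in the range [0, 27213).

gcd(27213, 5330):
  27213 = 5×5330 + 563
  5330 = 9×563 + 263
  563 = 2×263 + 37
  263 = 7×37 + 4
  37 = 9×4 + 1
  4 = 4×1
so gcd(27213, 5330) = 1.
Back-substitute for Bézout coefficients:
  1 = 37 - 9×4
  ... = 5330×(-6622) + 27213×(1297)
So 5330×-6622 ≡ 1 (mod 27213), and -6622 mod 27213 = 20591.

20591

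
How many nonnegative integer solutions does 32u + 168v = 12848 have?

19

gcd(168, 32) = 8.
By Bézout, 32*(-5) + 168*(1) = 8.
One solution: (13, 74).
General: u = 13 + 21t, v = 74 - 4t.
u ≥ 0 ⇒ t ≥ 0; v ≥ 0 ⇒ t ≤ 18. So t ∈ [0, 18]: 19 solutions.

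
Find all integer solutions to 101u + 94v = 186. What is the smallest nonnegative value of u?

40

gcd(101, 94) = 1.
1 divides 186, so solutions exist.
By Bézout, 101·(27) + 94·(-29) = 1.
Scale by 186/1 = 186: (u₀, v₀) = (5022, -5394).
General solution: u = 5022 + 94t, v = -5394 - 101t for integer t.
u ≥ 0: smallest is 5022 mod 94 = 40 (at t = -53), with v = -41.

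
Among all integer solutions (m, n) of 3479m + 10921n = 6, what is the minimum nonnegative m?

6002

gcd(10921, 3479) = 1.
1 divides 6, so solutions exist.
By Bézout, 3479×(-2640) + 10921×(841) = 1.
Scale by 6/1 = 6: (m₀, n₀) = (-15840, 5046).
General solution: m = -15840 + 10921t, n = 5046 - 3479t for integer t.
m ≥ 0: smallest is -15840 mod 10921 = 6002 (at t = 2), with n = -1912.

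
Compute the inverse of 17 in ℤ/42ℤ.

5

gcd(42, 17) = 1  (42 = 2·17 + 8, 17 = 2·8 + 1, 8 = 8·1).
Back-substituting, 17·(5) + 42·(-2) = 1.
So 17·5 ≡ 1 (mod 42), and 5 mod 42 = 5.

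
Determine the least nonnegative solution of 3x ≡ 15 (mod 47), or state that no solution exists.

gcd(47, 3) = 1.
1 divides 15, so solutions exist.
By Bézout, 3·(16) + 47·(-1) = 1.
So 3·(16) ≡ 1 (mod 47); multiply by 15: x ≡ 240 (mod 47).
Smallest nonnegative: x = 240 mod 47 = 5.

5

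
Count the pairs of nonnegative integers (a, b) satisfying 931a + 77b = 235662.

23

gcd(931, 77) = 7  (931 = 12*77 + 7, 77 = 11*7).
Back-substituting, 931*(1) + 77*(-12) = 7.
Scale by 33666: one solution is (33666, -403992). Reduce a mod 11: (6, 2988).
General: a = 6 + 11t, b = 2988 - 133t.
a ≥ 0 ⇒ t ≥ 0; b ≥ 0 ⇒ t ≤ 22. So t ∈ [0, 22]: 23 solutions.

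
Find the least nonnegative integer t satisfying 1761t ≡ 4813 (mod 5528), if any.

gcd(5528, 1761) = 1.
1 divides 4813, so solutions exist.
By Bézout, 1761·(361) + 5528·(-115) = 1.
So 1761·(361) ≡ 1 (mod 5528); multiply by 4813: t ≡ 1737493 (mod 5528).
Smallest nonnegative: t = 1737493 mod 5528 = 1701.

1701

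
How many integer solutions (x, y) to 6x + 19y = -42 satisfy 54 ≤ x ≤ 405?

18

gcd(19, 6):
  19 = 3·6 + 1
  6 = 6·1
so gcd(19, 6) = 1.
Back-substitute for Bézout coefficients:
  1 = 19 - 3·6
  ... = 6·(-3) + 19·(1)
Scale by -42: particular solution (126, -42); reduce x mod 19: (12, -6).
General solution: x = 12 + 19t, y = -6 - 6t for integer t.
54 ≤ 12 + 19t ≤ 405 gives t ∈ [3, 20], which is 18 values.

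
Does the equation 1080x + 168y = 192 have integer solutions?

yes

gcd(1080, 168) = 24  (1080 = 6*168 + 72, 168 = 2*72 + 24, 72 = 3*24).
24 divides 192, so integer solutions exist.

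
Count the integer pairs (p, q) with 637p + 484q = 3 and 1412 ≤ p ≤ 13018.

24

gcd(637, 484) = 1.
By Bézout, 637·(-155) + 484·(204) = 1.
Particular solution: (19, -25).
General solution: p = 19 + 484t, q = -25 - 637t for integer t.
1412 ≤ 19 + 484t ≤ 13018 gives t ∈ [3, 26], which is 24 values.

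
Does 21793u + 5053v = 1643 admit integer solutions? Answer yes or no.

yes

gcd(21793, 5053) = 31  (21793 = 4×5053 + 1581, 5053 = 3×1581 + 310, 1581 = 5×310 + 31, 310 = 10×31).
31 divides 1643, so integer solutions exist.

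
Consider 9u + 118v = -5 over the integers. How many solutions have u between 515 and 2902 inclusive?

21

gcd(118, 9) = 1  (118 = 13*9 + 1, 9 = 9*1).
Back-substituting, 9*(-13) + 118*(1) = 1.
Scale by -5: particular solution (65, -5); reduce u mod 118: (65, -5).
General solution: u = 65 + 118t, v = -5 - 9t for integer t.
515 ≤ 65 + 118t ≤ 2902 gives t ∈ [4, 24], which is 21 values.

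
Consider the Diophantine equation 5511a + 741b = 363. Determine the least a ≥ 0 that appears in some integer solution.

gcd(5511, 741):
  5511 = 7×741 + 324
  741 = 2×324 + 93
  324 = 3×93 + 45
  93 = 2×45 + 3
  45 = 15×3
so gcd(5511, 741) = 3.
3 divides 363, so solutions exist.
Back-substitute for Bézout coefficients:
  3 = 93 - 2×45
  ... = 5511×(-16) + 741×(119)
Scale by 363/3 = 121: (a₀, b₀) = (-1936, 14399).
General solution: a = -1936 + 247t, b = 14399 - 1837t for integer t.
a ≥ 0: smallest is -1936 mod 247 = 40 (at t = 8), with b = -297.

40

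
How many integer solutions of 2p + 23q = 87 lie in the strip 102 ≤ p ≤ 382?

gcd(23, 2) = 1.
By Bézout, 2*(-11) + 23*(1) = 1.
Particular solution: (9, 3).
General solution: p = 9 + 23t, q = 3 - 2t for integer t.
102 ≤ 9 + 23t ≤ 382 gives t ∈ [5, 16], which is 12 values.

12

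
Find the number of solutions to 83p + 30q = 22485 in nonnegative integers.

9

gcd(83, 30) = 1  (83 = 2*30 + 23, 30 = 1*23 + 7, 23 = 3*7 + 2, 7 = 3*2 + 1, 2 = 2*1).
Back-substituting, 83*(-13) + 30*(36) = 1.
Scale by 22485: one solution is (-292305, 809460). Reduce p mod 30: (15, 708).
General: p = 15 + 30t, q = 708 - 83t.
p ≥ 0 ⇒ t ≥ 0; q ≥ 0 ⇒ t ≤ 8. So t ∈ [0, 8]: 9 solutions.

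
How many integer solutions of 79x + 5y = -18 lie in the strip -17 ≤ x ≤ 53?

gcd(79, 5):
  79 = 15·5 + 4
  5 = 1·4 + 1
  4 = 4·1
so gcd(79, 5) = 1.
Back-substitute for Bézout coefficients:
  1 = 5 - 1·4
  ... = 79·(-1) + 5·(16)
Scale by -18: particular solution (18, -288); reduce x mod 5: (3, -51).
General solution: x = 3 + 5t, y = -51 - 79t for integer t.
-17 ≤ 3 + 5t ≤ 53 gives t ∈ [-4, 10], which is 15 values.

15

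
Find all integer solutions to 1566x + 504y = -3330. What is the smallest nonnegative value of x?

gcd(1566, 504) = 18  (1566 = 3×504 + 54, 504 = 9×54 + 18, 54 = 3×18).
18 divides -3330, so solutions exist.
Back-substituting, 1566×(-9) + 504×(28) = 18.
Scale by -3330/18 = -185: (x₀, y₀) = (1665, -5180).
General solution: x = 1665 + 28t, y = -5180 - 87t for integer t.
x ≥ 0: smallest is 1665 mod 28 = 13 (at t = -59), with y = -47.

13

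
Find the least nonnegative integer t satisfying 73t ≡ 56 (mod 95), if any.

gcd(95, 73) = 1  (95 = 1×73 + 22, 73 = 3×22 + 7, 22 = 3×7 + 1, 7 = 7×1).
1 divides 56, so solutions exist.
Back-substituting, 73×(-13) + 95×(10) = 1.
So 73×(-13) ≡ 1 (mod 95); multiply by 56: t ≡ -728 (mod 95).
Smallest nonnegative: t = -728 mod 95 = 32.

32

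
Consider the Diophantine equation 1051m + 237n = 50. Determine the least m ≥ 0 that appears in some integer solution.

35

gcd(1051, 237):
  1051 = 4·237 + 103
  237 = 2·103 + 31
  103 = 3·31 + 10
  31 = 3·10 + 1
  10 = 10·1
so gcd(1051, 237) = 1.
1 divides 50, so solutions exist.
Back-substitute for Bézout coefficients:
  1 = 31 - 3·10
  ... = 1051·(-23) + 237·(102)
Scale by 50/1 = 50: (m₀, n₀) = (-1150, 5100).
General solution: m = -1150 + 237t, n = 5100 - 1051t for integer t.
m ≥ 0: smallest is -1150 mod 237 = 35 (at t = 5), with n = -155.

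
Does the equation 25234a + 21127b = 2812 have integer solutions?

yes

gcd(25234, 21127) = 37  (25234 = 1×21127 + 4107, 21127 = 5×4107 + 592, 4107 = 6×592 + 555, 592 = 1×555 + 37, 555 = 15×37).
37 divides 2812, so integer solutions exist.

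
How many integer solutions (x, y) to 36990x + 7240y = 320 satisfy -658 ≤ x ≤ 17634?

25

gcd(36990, 7240) = 10.
By Bézout, 36990*(55) + 7240*(-281) = 10.
Particular solution: (312, -1594).
General solution: x = 312 + 724t, y = -1594 - 3699t for integer t.
-658 ≤ 312 + 724t ≤ 17634 gives t ∈ [-1, 23], which is 25 values.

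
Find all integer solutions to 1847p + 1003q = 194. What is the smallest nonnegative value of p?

863

gcd(1847, 1003) = 1  (1847 = 1·1003 + 844, 1003 = 1·844 + 159, 844 = 5·159 + 49, 159 = 3·49 + 12, 49 = 4·12 + 1, 12 = 12·1).
1 divides 194, so solutions exist.
Back-substituting, 1847·(82) + 1003·(-151) = 1.
Scale by 194/1 = 194: (p₀, q₀) = (15908, -29294).
General solution: p = 15908 + 1003t, q = -29294 - 1847t for integer t.
p ≥ 0: smallest is 15908 mod 1003 = 863 (at t = -15), with q = -1589.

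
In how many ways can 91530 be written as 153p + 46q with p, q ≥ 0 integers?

13

gcd(153, 46) = 1.
By Bézout, 153*(-3) + 46*(10) = 1.
One solution: (30, 1890).
General: p = 30 + 46t, q = 1890 - 153t.
p ≥ 0 ⇒ t ≥ 0; q ≥ 0 ⇒ t ≤ 12. So t ∈ [0, 12]: 13 solutions.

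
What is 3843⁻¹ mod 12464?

10891

gcd(12464, 3843):
  12464 = 3·3843 + 935
  3843 = 4·935 + 103
  935 = 9·103 + 8
  103 = 12·8 + 7
  8 = 1·7 + 1
  7 = 7·1
so gcd(12464, 3843) = 1.
Back-substitute for Bézout coefficients:
  1 = 8 - 1·7
  ... = 3843·(-1573) + 12464·(485)
So 3843·-1573 ≡ 1 (mod 12464), and -1573 mod 12464 = 10891.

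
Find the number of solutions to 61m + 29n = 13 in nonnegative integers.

gcd(61, 29):
  61 = 2·29 + 3
  29 = 9·3 + 2
  3 = 1·2 + 1
  2 = 2·1
so gcd(61, 29) = 1.
Back-substitute for Bézout coefficients:
  1 = 3 - 1·2
  ... = 61·(10) + 29·(-21)
Scale by 13: one solution is (130, -273). Reduce m mod 29: (14, -29).
General: m = 14 + 29t, n = -29 - 61t.
m ≥ 0 ⇒ t ≥ 0; n ≥ 0 ⇒ t ≤ -1. So t ∈ [0, -1]: 0 solutions.

0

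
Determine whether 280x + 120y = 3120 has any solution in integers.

yes

gcd(280, 120) = 40.
40 divides 3120, so integer solutions exist.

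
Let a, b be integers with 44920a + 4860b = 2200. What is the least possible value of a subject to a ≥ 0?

gcd(44920, 4860):
  44920 = 9*4860 + 1180
  4860 = 4*1180 + 140
  1180 = 8*140 + 60
  140 = 2*60 + 20
  60 = 3*20
so gcd(44920, 4860) = 20.
20 divides 2200, so solutions exist.
Back-substitute for Bézout coefficients:
  20 = 140 - 2*60
  ... = 44920*(-70) + 4860*(647)
Scale by 2200/20 = 110: (a₀, b₀) = (-7700, 71170).
General solution: a = -7700 + 243t, b = 71170 - 2246t for integer t.
a ≥ 0: smallest is -7700 mod 243 = 76 (at t = 32), with b = -702.

76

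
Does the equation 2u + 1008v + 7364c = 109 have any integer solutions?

gcd(1008, 2) = 2  (1008 = 504×2).
gcd(2, 7364) = 2.
2 does not divide 109 (remainder 1), so no integer solutions.

no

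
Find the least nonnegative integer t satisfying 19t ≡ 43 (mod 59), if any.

24

gcd(59, 19):
  59 = 3·19 + 2
  19 = 9·2 + 1
  2 = 2·1
so gcd(59, 19) = 1.
1 divides 43, so solutions exist.
Back-substitute for Bézout coefficients:
  1 = 19 - 9·2
  ... = 19·(28) + 59·(-9)
So 19·(28) ≡ 1 (mod 59); multiply by 43: t ≡ 1204 (mod 59).
Smallest nonnegative: t = 1204 mod 59 = 24.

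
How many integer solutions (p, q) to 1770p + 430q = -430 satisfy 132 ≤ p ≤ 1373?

gcd(1770, 430) = 10  (1770 = 4×430 + 50, 430 = 8×50 + 30, 50 = 1×30 + 20, 30 = 1×20 + 10, 20 = 2×10).
Back-substituting, 1770×(-17) + 430×(70) = 10.
Scale by -43: particular solution (731, -3010); reduce p mod 43: (0, -1).
General solution: p = 0 + 43t, q = -1 - 177t for integer t.
132 ≤ 0 + 43t ≤ 1373 gives t ∈ [4, 31], which is 28 values.

28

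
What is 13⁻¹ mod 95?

22

gcd(95, 13) = 1.
By Bézout, 13×(22) + 95×(-3) = 1.
So 13×22 ≡ 1 (mod 95), and 22 mod 95 = 22.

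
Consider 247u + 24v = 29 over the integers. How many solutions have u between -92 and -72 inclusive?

1

gcd(247, 24) = 1.
By Bézout, 247·(7) + 24·(-72) = 1.
Particular solution: (11, -112).
General solution: u = 11 + 24t, v = -112 - 247t for integer t.
-92 ≤ 11 + 24t ≤ -72 gives t ∈ [-4, -4], which is 1 value.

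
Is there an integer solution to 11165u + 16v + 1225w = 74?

yes

gcd(11165, 16) = 1  (11165 = 697·16 + 13, 16 = 1·13 + 3, 13 = 4·3 + 1, 3 = 3·1).
gcd(1, 1225) = 1.
1 divides 74, so integer solutions exist.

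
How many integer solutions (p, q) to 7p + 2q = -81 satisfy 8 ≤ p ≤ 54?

23

gcd(7, 2) = 1.
By Bézout, 7·(1) + 2·(-3) = 1.
Particular solution: (1, -44).
General solution: p = 1 + 2t, q = -44 - 7t for integer t.
8 ≤ 1 + 2t ≤ 54 gives t ∈ [4, 26], which is 23 values.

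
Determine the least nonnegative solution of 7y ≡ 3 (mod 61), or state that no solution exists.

gcd(61, 7) = 1.
1 divides 3, so solutions exist.
By Bézout, 7*(-26) + 61*(3) = 1.
So 7*(-26) ≡ 1 (mod 61); multiply by 3: y ≡ -78 (mod 61).
Smallest nonnegative: y = -78 mod 61 = 44.

44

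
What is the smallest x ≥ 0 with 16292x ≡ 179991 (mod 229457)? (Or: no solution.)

17602

gcd(229457, 16292) = 1.
1 divides 179991, so solutions exist.
By Bézout, 16292*(-25309) + 229457*(1797) = 1.
So 16292*(-25309) ≡ 1 (mod 229457); multiply by 179991: x ≡ -4555392219 (mod 229457).
Smallest nonnegative: x = -4555392219 mod 229457 = 17602.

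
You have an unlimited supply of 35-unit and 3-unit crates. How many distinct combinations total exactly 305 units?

Need nonnegative integers with 35j + 3k = 305.
gcd(35, 3) = 1, and 35·(-1) + 3·(12) = 1.
So (j₀, k₀) = (-305, 3660); general j = -305 + 3t, k = 3660 - 35t.
j ≥ 0 ⇒ t ≥ 102; k ≥ 0 ⇒ t ≤ 104. That's 3 values of t.

3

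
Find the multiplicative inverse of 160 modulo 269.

153

gcd(269, 160):
  269 = 1×160 + 109
  160 = 1×109 + 51
  109 = 2×51 + 7
  51 = 7×7 + 2
  7 = 3×2 + 1
  2 = 2×1
so gcd(269, 160) = 1.
Back-substitute for Bézout coefficients:
  1 = 7 - 3×2
  ... = 160×(-116) + 269×(69)
So 160×-116 ≡ 1 (mod 269), and -116 mod 269 = 153.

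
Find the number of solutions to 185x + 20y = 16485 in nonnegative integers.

gcd(185, 20) = 5  (185 = 9×20 + 5, 20 = 4×5).
Back-substituting, 185×(1) + 20×(-9) = 5.
Scale by 3297: one solution is (3297, -29673). Reduce x mod 4: (1, 815).
General: x = 1 + 4t, y = 815 - 37t.
x ≥ 0 ⇒ t ≥ 0; y ≥ 0 ⇒ t ≤ 22. So t ∈ [0, 22]: 23 solutions.

23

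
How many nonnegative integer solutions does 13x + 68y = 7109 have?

8

gcd(68, 13) = 1  (68 = 5×13 + 3, 13 = 4×3 + 1, 3 = 3×1).
Back-substituting, 13×(21) + 68×(-4) = 1.
Scale by 7109: one solution is (149289, -28436). Reduce x mod 68: (29, 99).
General: x = 29 + 68t, y = 99 - 13t.
x ≥ 0 ⇒ t ≥ 0; y ≥ 0 ⇒ t ≤ 7. So t ∈ [0, 7]: 8 solutions.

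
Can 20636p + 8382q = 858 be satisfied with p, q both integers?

yes

gcd(20636, 8382):
  20636 = 2×8382 + 3872
  8382 = 2×3872 + 638
  3872 = 6×638 + 44
  638 = 14×44 + 22
  44 = 2×22
so gcd(20636, 8382) = 22.
22 divides 858, so integer solutions exist.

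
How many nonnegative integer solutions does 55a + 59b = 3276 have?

1

gcd(59, 55) = 1.
By Bézout, 55*(-15) + 59*(14) = 1.
One solution: (7, 49).
General: a = 7 + 59t, b = 49 - 55t.
a ≥ 0 ⇒ t ≥ 0; b ≥ 0 ⇒ t ≤ 0. So t ∈ [0, 0]: 1 solution.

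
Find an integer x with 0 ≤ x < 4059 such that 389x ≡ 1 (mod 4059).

gcd(4059, 389):
  4059 = 10·389 + 169
  389 = 2·169 + 51
  169 = 3·51 + 16
  51 = 3·16 + 3
  16 = 5·3 + 1
  3 = 3·1
so gcd(4059, 389) = 1.
Back-substitute for Bézout coefficients:
  1 = 16 - 5·3
  ... = 389·(-1273) + 4059·(122)
So 389·-1273 ≡ 1 (mod 4059), and -1273 mod 4059 = 2786.

2786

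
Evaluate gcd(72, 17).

1

gcd(72, 17) = 1  (72 = 4·17 + 4, 17 = 4·4 + 1, 4 = 4·1).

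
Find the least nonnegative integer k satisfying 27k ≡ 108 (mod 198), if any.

gcd(198, 27) = 9  (198 = 7·27 + 9, 27 = 3·9).
9 divides 108, so solutions exist.
Back-substituting, 27·(-7) + 198·(1) = 9.
So 27·(-7) ≡ 9 (mod 198); multiply by 12: k ≡ -84 (mod 22).
Smallest nonnegative: k = -84 mod 22 = 4.

4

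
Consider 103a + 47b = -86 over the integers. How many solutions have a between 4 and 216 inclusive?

5

gcd(103, 47):
  103 = 2×47 + 9
  47 = 5×9 + 2
  9 = 4×2 + 1
  2 = 2×1
so gcd(103, 47) = 1.
Back-substitute for Bézout coefficients:
  1 = 9 - 4×2
  ... = 103×(21) + 47×(-46)
Scale by -86: particular solution (-1806, 3956); reduce a mod 47: (27, -61).
General solution: a = 27 + 47t, b = -61 - 103t for integer t.
4 ≤ 27 + 47t ≤ 216 gives t ∈ [0, 4], which is 5 values.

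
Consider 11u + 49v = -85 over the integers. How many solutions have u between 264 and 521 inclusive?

gcd(49, 11) = 1.
By Bézout, 11×(9) + 49×(-2) = 1.
Particular solution: (19, -6).
General solution: u = 19 + 49t, v = -6 - 11t for integer t.
264 ≤ 19 + 49t ≤ 521 gives t ∈ [5, 10], which is 6 values.

6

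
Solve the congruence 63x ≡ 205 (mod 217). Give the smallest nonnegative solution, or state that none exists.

gcd(217, 63):
  217 = 3*63 + 28
  63 = 2*28 + 7
  28 = 4*7
so gcd(217, 63) = 7.
7 does not divide 205, so the congruence has no solution.

no solution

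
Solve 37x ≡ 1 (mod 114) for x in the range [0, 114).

gcd(114, 37) = 1.
By Bézout, 37*(37) + 114*(-12) = 1.
So 37*37 ≡ 1 (mod 114), and 37 mod 114 = 37.

37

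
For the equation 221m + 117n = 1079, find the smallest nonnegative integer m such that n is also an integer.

7

gcd(221, 117):
  221 = 1*117 + 104
  117 = 1*104 + 13
  104 = 8*13
so gcd(221, 117) = 13.
13 divides 1079, so solutions exist.
Back-substitute for Bézout coefficients:
  13 = 117 - 1*104
  ... = 221*(-1) + 117*(2)
Scale by 1079/13 = 83: (m₀, n₀) = (-83, 166).
General solution: m = -83 + 9t, n = 166 - 17t for integer t.
m ≥ 0: smallest is -83 mod 9 = 7 (at t = 10), with n = -4.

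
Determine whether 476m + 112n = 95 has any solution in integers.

no

gcd(476, 112):
  476 = 4×112 + 28
  112 = 4×28
so gcd(476, 112) = 28.
28 does not divide 95 (remainder 11), so no integer solutions.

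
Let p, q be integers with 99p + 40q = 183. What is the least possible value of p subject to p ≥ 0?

37

gcd(99, 40) = 1  (99 = 2×40 + 19, 40 = 2×19 + 2, 19 = 9×2 + 1, 2 = 2×1).
1 divides 183, so solutions exist.
Back-substituting, 99×(19) + 40×(-47) = 1.
Scale by 183/1 = 183: (p₀, q₀) = (3477, -8601).
General solution: p = 3477 + 40t, q = -8601 - 99t for integer t.
p ≥ 0: smallest is 3477 mod 40 = 37 (at t = -86), with q = -87.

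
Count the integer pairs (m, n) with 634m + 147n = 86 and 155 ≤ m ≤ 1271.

gcd(634, 147):
  634 = 4×147 + 46
  147 = 3×46 + 9
  46 = 5×9 + 1
  9 = 9×1
so gcd(634, 147) = 1.
Back-substitute for Bézout coefficients:
  1 = 46 - 5×9
  ... = 634×(16) + 147×(-69)
Scale by 86: particular solution (1376, -5934); reduce m mod 147: (53, -228).
General solution: m = 53 + 147t, n = -228 - 634t for integer t.
155 ≤ 53 + 147t ≤ 1271 gives t ∈ [1, 8], which is 8 values.

8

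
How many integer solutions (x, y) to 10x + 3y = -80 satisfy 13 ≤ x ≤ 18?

gcd(10, 3):
  10 = 3×3 + 1
  3 = 3×1
so gcd(10, 3) = 1.
Back-substitute for Bézout coefficients:
  1 = 10 - 3×3
  ... = 10×(1) + 3×(-3)
Scale by -80: particular solution (-80, 240); reduce x mod 3: (1, -30).
General solution: x = 1 + 3t, y = -30 - 10t for integer t.
13 ≤ 1 + 3t ≤ 18 gives t ∈ [4, 5], which is 2 values.

2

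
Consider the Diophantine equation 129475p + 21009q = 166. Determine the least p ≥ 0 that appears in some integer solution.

gcd(129475, 21009):
  129475 = 6*21009 + 3421
  21009 = 6*3421 + 483
  3421 = 7*483 + 40
  483 = 12*40 + 3
  40 = 13*3 + 1
  3 = 3*1
so gcd(129475, 21009) = 1.
1 divides 166, so solutions exist.
Back-substitute for Bézout coefficients:
  1 = 40 - 13*3
  ... = 129475*(6829) + 21009*(-42086)
Scale by 166/1 = 166: (p₀, q₀) = (1133614, -6986276).
General solution: p = 1133614 + 21009t, q = -6986276 - 129475t for integer t.
p ≥ 0: smallest is 1133614 mod 21009 = 20137 (at t = -53), with q = -124101.

20137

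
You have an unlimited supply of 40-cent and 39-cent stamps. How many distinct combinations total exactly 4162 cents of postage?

2

Need nonnegative integers with 40j + 39k = 4162.
gcd(40, 39) = 1, and 40·(1) + 39·(-1) = 1.
So (j₀, k₀) = (4162, -4162); general j = 4162 + 39t, k = -4162 - 40t.
j ≥ 0 ⇒ t ≥ -106; k ≥ 0 ⇒ t ≤ -105. That's 2 values of t.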